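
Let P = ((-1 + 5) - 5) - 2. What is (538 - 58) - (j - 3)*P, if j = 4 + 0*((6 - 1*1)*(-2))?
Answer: 483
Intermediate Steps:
P = -3 (P = (4 - 5) - 2 = -1 - 2 = -3)
j = 4 (j = 4 + 0*((6 - 1)*(-2)) = 4 + 0*(5*(-2)) = 4 + 0*(-10) = 4 + 0 = 4)
(538 - 58) - (j - 3)*P = (538 - 58) - (4 - 3)*(-3) = 480 - (-3) = 480 - 1*(-3) = 480 + 3 = 483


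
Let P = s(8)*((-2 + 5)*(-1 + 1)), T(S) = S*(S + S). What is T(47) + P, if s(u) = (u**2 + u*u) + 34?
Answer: 4418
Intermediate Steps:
s(u) = 34 + 2*u**2 (s(u) = (u**2 + u**2) + 34 = 2*u**2 + 34 = 34 + 2*u**2)
T(S) = 2*S**2 (T(S) = S*(2*S) = 2*S**2)
P = 0 (P = (34 + 2*8**2)*((-2 + 5)*(-1 + 1)) = (34 + 2*64)*(3*0) = (34 + 128)*0 = 162*0 = 0)
T(47) + P = 2*47**2 + 0 = 2*2209 + 0 = 4418 + 0 = 4418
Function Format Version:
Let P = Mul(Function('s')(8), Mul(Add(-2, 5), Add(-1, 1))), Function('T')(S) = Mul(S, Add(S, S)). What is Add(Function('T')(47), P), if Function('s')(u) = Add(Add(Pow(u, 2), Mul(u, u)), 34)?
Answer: 4418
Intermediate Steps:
Function('s')(u) = Add(34, Mul(2, Pow(u, 2))) (Function('s')(u) = Add(Add(Pow(u, 2), Pow(u, 2)), 34) = Add(Mul(2, Pow(u, 2)), 34) = Add(34, Mul(2, Pow(u, 2))))
Function('T')(S) = Mul(2, Pow(S, 2)) (Function('T')(S) = Mul(S, Mul(2, S)) = Mul(2, Pow(S, 2)))
P = 0 (P = Mul(Add(34, Mul(2, Pow(8, 2))), Mul(Add(-2, 5), Add(-1, 1))) = Mul(Add(34, Mul(2, 64)), Mul(3, 0)) = Mul(Add(34, 128), 0) = Mul(162, 0) = 0)
Add(Function('T')(47), P) = Add(Mul(2, Pow(47, 2)), 0) = Add(Mul(2, 2209), 0) = Add(4418, 0) = 4418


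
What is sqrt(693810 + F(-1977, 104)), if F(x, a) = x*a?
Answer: sqrt(488202) ≈ 698.71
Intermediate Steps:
F(x, a) = a*x
sqrt(693810 + F(-1977, 104)) = sqrt(693810 + 104*(-1977)) = sqrt(693810 - 205608) = sqrt(488202)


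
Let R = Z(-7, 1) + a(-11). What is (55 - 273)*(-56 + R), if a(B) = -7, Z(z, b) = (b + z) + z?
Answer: 16568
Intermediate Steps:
Z(z, b) = b + 2*z
R = -20 (R = (1 + 2*(-7)) - 7 = (1 - 14) - 7 = -13 - 7 = -20)
(55 - 273)*(-56 + R) = (55 - 273)*(-56 - 20) = -218*(-76) = 16568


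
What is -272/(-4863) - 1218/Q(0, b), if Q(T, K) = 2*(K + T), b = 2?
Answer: -2961023/9726 ≈ -304.44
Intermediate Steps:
Q(T, K) = 2*K + 2*T
-272/(-4863) - 1218/Q(0, b) = -272/(-4863) - 1218/(2*2 + 2*0) = -272*(-1/4863) - 1218/(4 + 0) = 272/4863 - 1218/4 = 272/4863 - 1218*¼ = 272/4863 - 609/2 = -2961023/9726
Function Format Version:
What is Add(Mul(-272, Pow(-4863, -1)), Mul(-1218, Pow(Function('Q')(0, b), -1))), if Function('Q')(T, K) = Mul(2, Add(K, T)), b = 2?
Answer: Rational(-2961023, 9726) ≈ -304.44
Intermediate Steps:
Function('Q')(T, K) = Add(Mul(2, K), Mul(2, T))
Add(Mul(-272, Pow(-4863, -1)), Mul(-1218, Pow(Function('Q')(0, b), -1))) = Add(Mul(-272, Pow(-4863, -1)), Mul(-1218, Pow(Add(Mul(2, 2), Mul(2, 0)), -1))) = Add(Mul(-272, Rational(-1, 4863)), Mul(-1218, Pow(Add(4, 0), -1))) = Add(Rational(272, 4863), Mul(-1218, Pow(4, -1))) = Add(Rational(272, 4863), Mul(-1218, Rational(1, 4))) = Add(Rational(272, 4863), Rational(-609, 2)) = Rational(-2961023, 9726)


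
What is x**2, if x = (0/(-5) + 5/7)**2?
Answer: 625/2401 ≈ 0.26031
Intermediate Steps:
x = 25/49 (x = (0*(-1/5) + 5*(1/7))**2 = (0 + 5/7)**2 = (5/7)**2 = 25/49 ≈ 0.51020)
x**2 = (25/49)**2 = 625/2401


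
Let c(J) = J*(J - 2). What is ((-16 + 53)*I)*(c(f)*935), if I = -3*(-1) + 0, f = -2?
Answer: 830280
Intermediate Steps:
c(J) = J*(-2 + J)
I = 3 (I = 3 + 0 = 3)
((-16 + 53)*I)*(c(f)*935) = ((-16 + 53)*3)*(-2*(-2 - 2)*935) = (37*3)*(-2*(-4)*935) = 111*(8*935) = 111*7480 = 830280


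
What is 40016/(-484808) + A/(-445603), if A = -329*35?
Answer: -1531085691/27003987403 ≈ -0.056699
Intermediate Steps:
A = -11515
40016/(-484808) + A/(-445603) = 40016/(-484808) - 11515/(-445603) = 40016*(-1/484808) - 11515*(-1/445603) = -5002/60601 + 11515/445603 = -1531085691/27003987403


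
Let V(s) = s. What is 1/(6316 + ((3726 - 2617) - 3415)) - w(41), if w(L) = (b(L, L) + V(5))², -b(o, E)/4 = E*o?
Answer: -181031293609/4010 ≈ -4.5145e+7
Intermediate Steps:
b(o, E) = -4*E*o
w(L) = (5 - 4*L²)² (w(L) = (-4*L*L + 5)² = (-4*L² + 5)² = (5 - 4*L²)²)
1/(6316 + ((3726 - 2617) - 3415)) - w(41) = 1/(6316 + ((3726 - 2617) - 3415)) - (-5 + 4*41²)² = 1/(6316 + (1109 - 3415)) - (-5 + 4*1681)² = 1/(6316 - 2306) - (-5 + 6724)² = 1/4010 - 1*6719² = 1/4010 - 1*45144961 = 1/4010 - 45144961 = -181031293609/4010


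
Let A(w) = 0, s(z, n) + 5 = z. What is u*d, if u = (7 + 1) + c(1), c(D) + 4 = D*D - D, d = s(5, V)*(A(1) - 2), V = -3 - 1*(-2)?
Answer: 0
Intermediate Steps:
V = -1 (V = -3 + 2 = -1)
s(z, n) = -5 + z
d = 0 (d = (-5 + 5)*(0 - 2) = 0*(-2) = 0)
c(D) = -4 + D**2 - D (c(D) = -4 + (D*D - D) = -4 + (D**2 - D) = -4 + D**2 - D)
u = 4 (u = (7 + 1) + (-4 + 1**2 - 1*1) = 8 + (-4 + 1 - 1) = 8 - 4 = 4)
u*d = 4*0 = 0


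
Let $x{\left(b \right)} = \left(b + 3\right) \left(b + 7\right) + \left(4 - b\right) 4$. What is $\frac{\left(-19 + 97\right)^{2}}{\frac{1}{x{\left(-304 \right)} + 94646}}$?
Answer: $1127213100$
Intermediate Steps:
$x{\left(b \right)} = 16 - 4 b + \left(3 + b\right) \left(7 + b\right)$ ($x{\left(b \right)} = \left(3 + b\right) \left(7 + b\right) - \left(-16 + 4 b\right) = 16 - 4 b + \left(3 + b\right) \left(7 + b\right)$)
$\frac{\left(-19 + 97\right)^{2}}{\frac{1}{x{\left(-304 \right)} + 94646}} = \frac{\left(-19 + 97\right)^{2}}{\frac{1}{\left(37 + \left(-304\right)^{2} + 6 \left(-304\right)\right) + 94646}} = \frac{78^{2}}{\frac{1}{\left(37 + 92416 - 1824\right) + 94646}} = \frac{6084}{\frac{1}{90629 + 94646}} = \frac{6084}{\frac{1}{185275}} = 6084 \frac{1}{\frac{1}{185275}} = 6084 \cdot 185275 = 1127213100$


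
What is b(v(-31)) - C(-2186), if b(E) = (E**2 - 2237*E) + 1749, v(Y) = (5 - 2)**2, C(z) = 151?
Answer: -18454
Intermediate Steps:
v(Y) = 9 (v(Y) = 3**2 = 9)
b(E) = 1749 + E**2 - 2237*E
b(v(-31)) - C(-2186) = (1749 + 9**2 - 2237*9) - 1*151 = (1749 + 81 - 20133) - 151 = -18303 - 151 = -18454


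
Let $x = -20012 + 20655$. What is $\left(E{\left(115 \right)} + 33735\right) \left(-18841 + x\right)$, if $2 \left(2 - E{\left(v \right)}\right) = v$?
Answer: $-612899541$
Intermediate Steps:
$x = 643$
$E{\left(v \right)} = 2 - \frac{v}{2}$
$\left(E{\left(115 \right)} + 33735\right) \left(-18841 + x\right) = \left(\left(2 - \frac{115}{2}\right) + 33735\right) \left(-18841 + 643\right) = \left(\left(2 - \frac{115}{2}\right) + 33735\right) \left(-18198\right) = \left(- \frac{111}{2} + 33735\right) \left(-18198\right) = \frac{67359}{2} \left(-18198\right) = -612899541$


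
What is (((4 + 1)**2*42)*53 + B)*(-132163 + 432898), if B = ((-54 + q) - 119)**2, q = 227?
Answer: 17612846010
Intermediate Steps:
B = 2916 (B = ((-54 + 227) - 119)**2 = (173 - 119)**2 = 54**2 = 2916)
(((4 + 1)**2*42)*53 + B)*(-132163 + 432898) = (((4 + 1)**2*42)*53 + 2916)*(-132163 + 432898) = ((5**2*42)*53 + 2916)*300735 = ((25*42)*53 + 2916)*300735 = (1050*53 + 2916)*300735 = (55650 + 2916)*300735 = 58566*300735 = 17612846010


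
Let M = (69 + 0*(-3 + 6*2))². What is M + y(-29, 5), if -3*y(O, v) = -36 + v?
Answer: 14314/3 ≈ 4771.3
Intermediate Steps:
y(O, v) = 12 - v/3 (y(O, v) = -(-36 + v)/3 = 12 - v/3)
M = 4761 (M = (69 + 0*(-3 + 12))² = (69 + 0*9)² = (69 + 0)² = 69² = 4761)
M + y(-29, 5) = 4761 + (12 - ⅓*5) = 4761 + (12 - 5/3) = 4761 + 31/3 = 14314/3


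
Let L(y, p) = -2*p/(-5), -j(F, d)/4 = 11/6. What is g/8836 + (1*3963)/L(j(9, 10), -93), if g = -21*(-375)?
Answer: -28936765/273916 ≈ -105.64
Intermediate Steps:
j(F, d) = -22/3 (j(F, d) = -44/6 = -4*11/6 = -22/3)
g = 7875
L(y, p) = 2*p/5 (L(y, p) = -2*p*(-⅕) = 2*p/5)
g/8836 + (1*3963)/L(j(9, 10), -93) = 7875/8836 + (1*3963)/(((⅖)*(-93))) = 7875*(1/8836) + 3963/(-186/5) = 7875/8836 + 3963*(-5/186) = 7875/8836 - 6605/62 = -28936765/273916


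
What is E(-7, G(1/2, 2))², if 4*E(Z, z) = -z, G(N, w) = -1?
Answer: 1/16 ≈ 0.062500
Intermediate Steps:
E(Z, z) = -z/4 (E(Z, z) = (-z)/4 = -z/4)
E(-7, G(1/2, 2))² = (-¼*(-1))² = (¼)² = 1/16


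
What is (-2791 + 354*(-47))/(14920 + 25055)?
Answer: -19429/39975 ≈ -0.48603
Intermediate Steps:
(-2791 + 354*(-47))/(14920 + 25055) = (-2791 - 16638)/39975 = -19429*1/39975 = -19429/39975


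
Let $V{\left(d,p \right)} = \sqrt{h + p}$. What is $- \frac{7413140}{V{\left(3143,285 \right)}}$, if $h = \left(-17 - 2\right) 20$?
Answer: $\frac{1482628 i \sqrt{95}}{19} \approx 7.6057 \cdot 10^{5} i$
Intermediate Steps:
$h = -380$ ($h = \left(-19\right) 20 = -380$)
$V{\left(d,p \right)} = \sqrt{-380 + p}$
$- \frac{7413140}{V{\left(3143,285 \right)}} = - \frac{7413140}{\sqrt{-380 + 285}} = - \frac{7413140}{\sqrt{-95}} = - \frac{7413140}{i \sqrt{95}} = - 7413140 \left(- \frac{i \sqrt{95}}{95}\right) = \frac{1482628 i \sqrt{95}}{19}$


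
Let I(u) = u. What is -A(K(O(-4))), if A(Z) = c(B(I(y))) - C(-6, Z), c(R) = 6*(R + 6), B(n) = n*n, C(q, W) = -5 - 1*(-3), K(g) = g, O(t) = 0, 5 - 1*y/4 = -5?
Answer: -9638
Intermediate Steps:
y = 40 (y = 20 - 4*(-5) = 20 + 20 = 40)
C(q, W) = -2 (C(q, W) = -5 + 3 = -2)
B(n) = n²
c(R) = 36 + 6*R (c(R) = 6*(6 + R) = 36 + 6*R)
A(Z) = 9638 (A(Z) = (36 + 6*40²) - 1*(-2) = (36 + 6*1600) + 2 = (36 + 9600) + 2 = 9636 + 2 = 9638)
-A(K(O(-4))) = -1*9638 = -9638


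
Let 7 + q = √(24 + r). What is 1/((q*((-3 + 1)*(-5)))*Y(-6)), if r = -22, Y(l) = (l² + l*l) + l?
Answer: -7/31020 - √2/31020 ≈ -0.00027125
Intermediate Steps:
Y(l) = l + 2*l² (Y(l) = (l² + l²) + l = 2*l² + l = l + 2*l²)
q = -7 + √2 (q = -7 + √(24 - 22) = -7 + √2 ≈ -5.5858)
1/((q*((-3 + 1)*(-5)))*Y(-6)) = 1/(((-7 + √2)*((-3 + 1)*(-5)))*(-6*(1 + 2*(-6)))) = 1/(((-7 + √2)*(-2*(-5)))*(-6*(1 - 12))) = 1/(((-7 + √2)*10)*(-6*(-11))) = 1/((-70 + 10*√2)*66) = 1/(-4620 + 660*√2)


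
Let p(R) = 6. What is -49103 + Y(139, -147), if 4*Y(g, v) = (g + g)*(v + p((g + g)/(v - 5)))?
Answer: -117805/2 ≈ -58903.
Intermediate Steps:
Y(g, v) = g*(6 + v)/2 (Y(g, v) = ((g + g)*(v + 6))/4 = ((2*g)*(6 + v))/4 = (2*g*(6 + v))/4 = g*(6 + v)/2)
-49103 + Y(139, -147) = -49103 + (½)*139*(6 - 147) = -49103 + (½)*139*(-141) = -49103 - 19599/2 = -117805/2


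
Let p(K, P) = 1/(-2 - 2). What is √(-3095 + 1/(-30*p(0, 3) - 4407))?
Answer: I*√239622348693/8799 ≈ 55.633*I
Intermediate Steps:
p(K, P) = -¼ (p(K, P) = 1/(-4) = -¼)
√(-3095 + 1/(-30*p(0, 3) - 4407)) = √(-3095 + 1/(-30*(-¼) - 4407)) = √(-3095 + 1/(15/2 - 4407)) = √(-3095 + 1/(-8799/2)) = √(-3095 - 2/8799) = √(-27232907/8799) = I*√239622348693/8799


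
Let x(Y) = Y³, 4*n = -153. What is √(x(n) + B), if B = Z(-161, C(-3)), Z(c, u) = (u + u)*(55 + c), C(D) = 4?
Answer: 7*I*√74201/8 ≈ 238.35*I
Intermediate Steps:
n = -153/4 (n = (¼)*(-153) = -153/4 ≈ -38.250)
Z(c, u) = 2*u*(55 + c) (Z(c, u) = (2*u)*(55 + c) = 2*u*(55 + c))
B = -848 (B = 2*4*(55 - 161) = 2*4*(-106) = -848)
√(x(n) + B) = √((-153/4)³ - 848) = √(-3581577/64 - 848) = √(-3635849/64) = 7*I*√74201/8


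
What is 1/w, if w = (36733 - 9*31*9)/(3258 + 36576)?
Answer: 19917/17111 ≈ 1.1640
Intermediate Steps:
w = 17111/19917 (w = (36733 - 279*9)/39834 = (36733 - 2511)*(1/39834) = 34222*(1/39834) = 17111/19917 ≈ 0.85912)
1/w = 1/(17111/19917) = 19917/17111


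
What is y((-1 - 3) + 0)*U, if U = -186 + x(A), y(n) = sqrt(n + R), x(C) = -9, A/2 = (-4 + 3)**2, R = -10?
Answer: -195*I*sqrt(14) ≈ -729.62*I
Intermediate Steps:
A = 2 (A = 2*(-4 + 3)**2 = 2*(-1)**2 = 2*1 = 2)
y(n) = sqrt(-10 + n) (y(n) = sqrt(n - 10) = sqrt(-10 + n))
U = -195 (U = -186 - 9 = -195)
y((-1 - 3) + 0)*U = sqrt(-10 + ((-1 - 3) + 0))*(-195) = sqrt(-10 + (-4 + 0))*(-195) = sqrt(-10 - 4)*(-195) = sqrt(-14)*(-195) = (I*sqrt(14))*(-195) = -195*I*sqrt(14)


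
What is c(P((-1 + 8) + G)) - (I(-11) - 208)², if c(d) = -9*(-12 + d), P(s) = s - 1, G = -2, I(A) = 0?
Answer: -43192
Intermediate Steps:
P(s) = -1 + s
c(d) = 108 - 9*d
c(P((-1 + 8) + G)) - (I(-11) - 208)² = (108 - 9*(-1 + ((-1 + 8) - 2))) - (0 - 208)² = (108 - 9*(-1 + (7 - 2))) - 1*(-208)² = (108 - 9*(-1 + 5)) - 1*43264 = (108 - 9*4) - 43264 = (108 - 36) - 43264 = 72 - 43264 = -43192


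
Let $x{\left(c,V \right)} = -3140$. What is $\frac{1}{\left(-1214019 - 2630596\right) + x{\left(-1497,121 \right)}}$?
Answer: $- \frac{1}{3847755} \approx -2.5989 \cdot 10^{-7}$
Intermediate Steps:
$\frac{1}{\left(-1214019 - 2630596\right) + x{\left(-1497,121 \right)}} = \frac{1}{\left(-1214019 - 2630596\right) - 3140} = \frac{1}{-3844615 - 3140} = \frac{1}{-3847755} = - \frac{1}{3847755}$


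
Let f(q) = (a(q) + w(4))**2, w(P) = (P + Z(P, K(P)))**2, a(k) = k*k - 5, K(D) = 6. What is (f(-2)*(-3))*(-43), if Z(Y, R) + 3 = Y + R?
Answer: 1857600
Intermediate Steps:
Z(Y, R) = -3 + R + Y (Z(Y, R) = -3 + (Y + R) = -3 + (R + Y) = -3 + R + Y)
a(k) = -5 + k**2 (a(k) = k**2 - 5 = -5 + k**2)
w(P) = (3 + 2*P)**2 (w(P) = (P + (-3 + 6 + P))**2 = (P + (3 + P))**2 = (3 + 2*P)**2)
f(q) = (116 + q**2)**2 (f(q) = ((-5 + q**2) + (3 + 2*4)**2)**2 = ((-5 + q**2) + (3 + 8)**2)**2 = ((-5 + q**2) + 11**2)**2 = ((-5 + q**2) + 121)**2 = (116 + q**2)**2)
(f(-2)*(-3))*(-43) = ((116 + (-2)**2)**2*(-3))*(-43) = ((116 + 4)**2*(-3))*(-43) = (120**2*(-3))*(-43) = (14400*(-3))*(-43) = -43200*(-43) = 1857600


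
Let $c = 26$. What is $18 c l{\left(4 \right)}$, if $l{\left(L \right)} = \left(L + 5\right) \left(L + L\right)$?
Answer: $33696$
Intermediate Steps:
$l{\left(L \right)} = 2 L \left(5 + L\right)$ ($l{\left(L \right)} = \left(5 + L\right) 2 L = 2 L \left(5 + L\right)$)
$18 c l{\left(4 \right)} = 18 \cdot 26 \cdot 2 \cdot 4 \left(5 + 4\right) = 468 \cdot 2 \cdot 4 \cdot 9 = 468 \cdot 72 = 33696$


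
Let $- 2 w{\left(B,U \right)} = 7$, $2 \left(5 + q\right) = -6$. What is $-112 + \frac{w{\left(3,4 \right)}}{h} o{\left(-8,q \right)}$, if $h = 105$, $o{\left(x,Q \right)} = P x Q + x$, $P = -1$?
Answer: $- \frac{548}{5} \approx -109.6$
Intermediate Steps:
$q = -8$ ($q = -5 + \frac{1}{2} \left(-6\right) = -5 - 3 = -8$)
$o{\left(x,Q \right)} = x - Q x$ ($o{\left(x,Q \right)} = - x Q + x = - Q x + x = x - Q x$)
$w{\left(B,U \right)} = - \frac{7}{2}$ ($w{\left(B,U \right)} = \left(- \frac{1}{2}\right) 7 = - \frac{7}{2}$)
$-112 + \frac{w{\left(3,4 \right)}}{h} o{\left(-8,q \right)} = -112 + - \frac{7}{2 \cdot 105} \left(- 8 \left(1 - -8\right)\right) = -112 + \left(- \frac{7}{2}\right) \frac{1}{105} \left(- 8 \left(1 + 8\right)\right) = -112 - \frac{\left(-8\right) 9}{30} = -112 - - \frac{12}{5} = -112 + \frac{12}{5} = - \frac{548}{5}$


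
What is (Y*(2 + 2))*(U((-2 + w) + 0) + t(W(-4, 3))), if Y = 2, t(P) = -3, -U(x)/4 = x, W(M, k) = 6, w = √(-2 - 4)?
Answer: 40 - 32*I*√6 ≈ 40.0 - 78.384*I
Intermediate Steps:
w = I*√6 (w = √(-6) = I*√6 ≈ 2.4495*I)
U(x) = -4*x
(Y*(2 + 2))*(U((-2 + w) + 0) + t(W(-4, 3))) = (2*(2 + 2))*(-4*((-2 + I*√6) + 0) - 3) = (2*4)*(-4*(-2 + I*√6) - 3) = 8*((8 - 4*I*√6) - 3) = 8*(5 - 4*I*√6) = 40 - 32*I*√6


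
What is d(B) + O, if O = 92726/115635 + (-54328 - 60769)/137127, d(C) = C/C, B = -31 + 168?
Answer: 1695853028/1761853405 ≈ 0.96254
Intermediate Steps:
B = 137
d(C) = 1
O = -66000377/1761853405 (O = 92726*(1/115635) - 115097*1/137127 = 92726/115635 - 115097/137127 = -66000377/1761853405 ≈ -0.037461)
d(B) + O = 1 - 66000377/1761853405 = 1695853028/1761853405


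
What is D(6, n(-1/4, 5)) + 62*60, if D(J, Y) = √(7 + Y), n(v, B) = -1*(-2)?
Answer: 3723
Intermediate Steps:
n(v, B) = 2
D(6, n(-1/4, 5)) + 62*60 = √(7 + 2) + 62*60 = √9 + 3720 = 3 + 3720 = 3723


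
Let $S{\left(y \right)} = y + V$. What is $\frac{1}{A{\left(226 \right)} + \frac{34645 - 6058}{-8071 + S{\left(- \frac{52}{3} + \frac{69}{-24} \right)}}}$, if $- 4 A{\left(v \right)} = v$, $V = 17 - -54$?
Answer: $- \frac{384970}{23122981} \approx -0.016649$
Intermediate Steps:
$V = 71$ ($V = 17 + 54 = 71$)
$A{\left(v \right)} = - \frac{v}{4}$
$S{\left(y \right)} = 71 + y$ ($S{\left(y \right)} = y + 71 = 71 + y$)
$\frac{1}{A{\left(226 \right)} + \frac{34645 - 6058}{-8071 + S{\left(- \frac{52}{3} + \frac{69}{-24} \right)}}} = \frac{1}{\left(- \frac{1}{4}\right) 226 + \frac{34645 - 6058}{-8071 + \left(71 + \left(- \frac{52}{3} + \frac{69}{-24}\right)\right)}} = \frac{1}{- \frac{113}{2} + \frac{28587}{-8071 + \left(71 + \left(\left(-52\right) \frac{1}{3} + 69 \left(- \frac{1}{24}\right)\right)\right)}} = \frac{1}{- \frac{113}{2} + \frac{28587}{-8071 + \left(71 - \frac{485}{24}\right)}} = \frac{1}{- \frac{113}{2} + \frac{28587}{-8071 + \frac{1219}{24}}} = \frac{1}{- \frac{113}{2} + \frac{28587}{- \frac{192485}{24}}} = \frac{1}{- \frac{113}{2} + 28587 \left(- \frac{24}{192485}\right)} = \frac{1}{- \frac{113}{2} - \frac{686088}{192485}} = \frac{1}{- \frac{23122981}{384970}} = - \frac{384970}{23122981}$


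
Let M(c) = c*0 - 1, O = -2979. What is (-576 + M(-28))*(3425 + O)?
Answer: -257342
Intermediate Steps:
M(c) = -1 (M(c) = 0 - 1 = -1)
(-576 + M(-28))*(3425 + O) = (-576 - 1)*(3425 - 2979) = -577*446 = -257342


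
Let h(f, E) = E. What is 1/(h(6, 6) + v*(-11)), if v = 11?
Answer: -1/115 ≈ -0.0086956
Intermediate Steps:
1/(h(6, 6) + v*(-11)) = 1/(6 + 11*(-11)) = 1/(6 - 121) = 1/(-115) = -1/115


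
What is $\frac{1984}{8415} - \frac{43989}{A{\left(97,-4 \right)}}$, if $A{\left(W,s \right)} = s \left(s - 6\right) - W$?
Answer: $\frac{123426841}{159885} \approx 771.97$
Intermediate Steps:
$A{\left(W,s \right)} = - W + s \left(-6 + s\right)$ ($A{\left(W,s \right)} = s \left(-6 + s\right) - W = - W + s \left(-6 + s\right)$)
$\frac{1984}{8415} - \frac{43989}{A{\left(97,-4 \right)}} = \frac{1984}{8415} - \frac{43989}{\left(-4\right)^{2} - 97 - -24} = 1984 \cdot \frac{1}{8415} - \frac{43989}{16 - 97 + 24} = \frac{1984}{8415} - \frac{43989}{-57} = \frac{1984}{8415} - - \frac{14663}{19} = \frac{1984}{8415} + \frac{14663}{19} = \frac{123426841}{159885}$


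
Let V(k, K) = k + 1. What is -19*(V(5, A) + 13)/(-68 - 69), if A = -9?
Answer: 361/137 ≈ 2.6350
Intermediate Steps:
V(k, K) = 1 + k
-19*(V(5, A) + 13)/(-68 - 69) = -19*((1 + 5) + 13)/(-68 - 69) = -19*(6 + 13)/(-137) = -361*(-1)/137 = -19*(-19/137) = 361/137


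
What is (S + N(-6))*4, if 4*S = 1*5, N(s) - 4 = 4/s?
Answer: 55/3 ≈ 18.333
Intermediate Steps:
N(s) = 4 + 4/s
S = 5/4 (S = (1*5)/4 = (¼)*5 = 5/4 ≈ 1.2500)
(S + N(-6))*4 = (5/4 + (4 + 4/(-6)))*4 = (5/4 + (4 + 4*(-⅙)))*4 = (5/4 + (4 - ⅔))*4 = (5/4 + 10/3)*4 = (55/12)*4 = 55/3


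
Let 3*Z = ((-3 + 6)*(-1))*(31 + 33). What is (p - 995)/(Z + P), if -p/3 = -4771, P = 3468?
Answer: 6659/1702 ≈ 3.9125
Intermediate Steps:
p = 14313 (p = -3*(-4771) = 14313)
Z = -64 (Z = (((-3 + 6)*(-1))*(31 + 33))/3 = ((3*(-1))*64)/3 = (-3*64)/3 = (⅓)*(-192) = -64)
(p - 995)/(Z + P) = (14313 - 995)/(-64 + 3468) = 13318/3404 = 13318*(1/3404) = 6659/1702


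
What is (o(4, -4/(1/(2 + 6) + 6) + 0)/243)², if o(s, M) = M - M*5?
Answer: 16384/141776649 ≈ 0.00011556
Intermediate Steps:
o(s, M) = -4*M (o(s, M) = M - 5*M = -4*M)
(o(4, -4/(1/(2 + 6) + 6) + 0)/243)² = (-4*(-4/(1/(2 + 6) + 6) + 0)/243)² = (-4*(-4/(1/8 + 6) + 0)*(1/243))² = (-4*(-4/(⅛ + 6) + 0)*(1/243))² = (-4*(-4/(49/8) + 0)*(1/243))² = (-4*((8/49)*(-4) + 0)*(1/243))² = (-4*(-32/49 + 0)*(1/243))² = (-4*(-32/49)*(1/243))² = ((128/49)*(1/243))² = (128/11907)² = 16384/141776649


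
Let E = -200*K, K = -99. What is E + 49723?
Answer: 69523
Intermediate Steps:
E = 19800 (E = -200*(-99) = 19800)
E + 49723 = 19800 + 49723 = 69523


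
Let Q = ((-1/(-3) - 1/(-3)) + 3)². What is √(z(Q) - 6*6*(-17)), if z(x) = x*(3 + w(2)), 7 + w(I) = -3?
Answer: √4661/3 ≈ 22.757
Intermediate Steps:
w(I) = -10 (w(I) = -7 - 3 = -10)
Q = 121/9 (Q = ((-1*(-⅓) - 1*(-⅓)) + 3)² = ((⅓ + ⅓) + 3)² = (⅔ + 3)² = (11/3)² = 121/9 ≈ 13.444)
z(x) = -7*x (z(x) = x*(3 - 10) = x*(-7) = -7*x)
√(z(Q) - 6*6*(-17)) = √(-7*121/9 - 6*6*(-17)) = √(-847/9 - 36*(-17)) = √(-847/9 + 612) = √(4661/9) = √4661/3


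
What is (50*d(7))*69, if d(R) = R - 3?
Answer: 13800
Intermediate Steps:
d(R) = -3 + R
(50*d(7))*69 = (50*(-3 + 7))*69 = (50*4)*69 = 200*69 = 13800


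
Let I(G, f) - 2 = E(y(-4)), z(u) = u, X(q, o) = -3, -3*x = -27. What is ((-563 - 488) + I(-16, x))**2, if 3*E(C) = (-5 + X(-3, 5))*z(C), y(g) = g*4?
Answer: 9114361/9 ≈ 1.0127e+6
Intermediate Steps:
x = 9 (x = -1/3*(-27) = 9)
y(g) = 4*g
E(C) = -8*C/3 (E(C) = ((-5 - 3)*C)/3 = (-8*C)/3 = -8*C/3)
I(G, f) = 134/3 (I(G, f) = 2 - 32*(-4)/3 = 2 - 8/3*(-16) = 2 + 128/3 = 134/3)
((-563 - 488) + I(-16, x))**2 = ((-563 - 488) + 134/3)**2 = (-1051 + 134/3)**2 = (-3019/3)**2 = 9114361/9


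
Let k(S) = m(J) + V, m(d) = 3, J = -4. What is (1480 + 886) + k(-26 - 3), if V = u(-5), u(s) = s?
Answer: 2364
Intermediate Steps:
V = -5
k(S) = -2 (k(S) = 3 - 5 = -2)
(1480 + 886) + k(-26 - 3) = (1480 + 886) - 2 = 2366 - 2 = 2364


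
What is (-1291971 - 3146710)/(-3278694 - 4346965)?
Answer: 4438681/7625659 ≈ 0.58207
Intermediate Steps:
(-1291971 - 3146710)/(-3278694 - 4346965) = -4438681/(-7625659) = -4438681*(-1/7625659) = 4438681/7625659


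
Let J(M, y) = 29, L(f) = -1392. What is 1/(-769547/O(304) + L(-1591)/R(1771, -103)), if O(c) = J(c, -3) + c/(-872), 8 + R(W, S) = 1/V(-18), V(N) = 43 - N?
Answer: -1520901/40584683225 ≈ -3.7475e-5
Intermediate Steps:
R(W, S) = -487/61 (R(W, S) = -8 + 1/(43 - 1*(-18)) = -8 + 1/(43 + 18) = -8 + 1/61 = -487/61)
O(c) = 29 - c/872 (O(c) = 29 + c/(-872) = 29 + c*(-1/872) = 29 - c/872)
1/(-769547/O(304) + L(-1591)/R(1771, -103)) = 1/(-769547/(29 - 1/872*304) - 1392/(-487/61)) = 1/(-769547/(29 - 38/109) - 1392*(-61/487)) = 1/(-769547/3123/109 + 84912/487) = 1/(-769547*109/3123 + 84912/487) = 1/(-83880623/3123 + 84912/487) = 1/(-40584683225/1520901) = -1520901/40584683225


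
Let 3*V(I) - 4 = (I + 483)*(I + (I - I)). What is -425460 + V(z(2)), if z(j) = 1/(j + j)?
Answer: -20420083/48 ≈ -4.2542e+5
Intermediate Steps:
z(j) = 1/(2*j)
V(I) = 4/3 + I*(483 + I)/3 (V(I) = 4/3 + ((I + 483)*(I + (I - I)))/3 = 4/3 + ((483 + I)*(I + 0))/3 = 4/3 + ((483 + I)*I)/3 = 4/3 + (I*(483 + I))/3 = 4/3 + I*(483 + I)/3)
-425460 + V(z(2)) = -425460 + (4/3 + 161*((½)/2) + ((½)/2)²/3) = -425460 + (4/3 + 161*((½)*(½)) + ((½)*(½))²/3) = -425460 + (4/3 + 161*(¼) + (¼)²/3) = -425460 + (4/3 + 161/4 + (⅓)*(1/16)) = -425460 + (4/3 + 161/4 + 1/48) = -425460 + 1997/48 = -20420083/48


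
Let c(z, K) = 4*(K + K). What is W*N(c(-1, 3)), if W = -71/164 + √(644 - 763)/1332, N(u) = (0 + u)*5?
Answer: -2130/41 + 10*I*√119/111 ≈ -51.951 + 0.98277*I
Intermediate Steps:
c(z, K) = 8*K (c(z, K) = 4*(2*K) = 8*K)
N(u) = 5*u (N(u) = u*5 = 5*u)
W = -71/164 + I*√119/1332 (W = -71*1/164 + √(-119)*(1/1332) = -71/164 + (I*√119)*(1/1332) = -71/164 + I*√119/1332 ≈ -0.43293 + 0.0081897*I)
W*N(c(-1, 3)) = (-71/164 + I*√119/1332)*(5*(8*3)) = (-71/164 + I*√119/1332)*(5*24) = (-71/164 + I*√119/1332)*120 = -2130/41 + 10*I*√119/111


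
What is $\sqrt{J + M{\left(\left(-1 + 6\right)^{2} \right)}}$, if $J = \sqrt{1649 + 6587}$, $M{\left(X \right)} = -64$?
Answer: $\sqrt{-64 + 2 \sqrt{2059}} \approx 5.1723$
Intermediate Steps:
$J = 2 \sqrt{2059}$ ($J = \sqrt{8236} = 2 \sqrt{2059} \approx 90.752$)
$\sqrt{J + M{\left(\left(-1 + 6\right)^{2} \right)}} = \sqrt{2 \sqrt{2059} - 64} = \sqrt{-64 + 2 \sqrt{2059}}$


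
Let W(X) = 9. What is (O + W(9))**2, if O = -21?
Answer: 144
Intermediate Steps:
(O + W(9))**2 = (-21 + 9)**2 = (-12)**2 = 144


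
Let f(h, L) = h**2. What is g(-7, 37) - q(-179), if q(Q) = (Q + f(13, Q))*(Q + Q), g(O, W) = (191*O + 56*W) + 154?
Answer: -2691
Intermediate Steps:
g(O, W) = 154 + 56*W + 191*O (g(O, W) = (56*W + 191*O) + 154 = 154 + 56*W + 191*O)
q(Q) = 2*Q*(169 + Q) (q(Q) = (Q + 13**2)*(Q + Q) = (Q + 169)*(2*Q) = (169 + Q)*(2*Q) = 2*Q*(169 + Q))
g(-7, 37) - q(-179) = (154 + 56*37 + 191*(-7)) - 2*(-179)*(169 - 179) = (154 + 2072 - 1337) - 2*(-179)*(-10) = 889 - 1*3580 = 889 - 3580 = -2691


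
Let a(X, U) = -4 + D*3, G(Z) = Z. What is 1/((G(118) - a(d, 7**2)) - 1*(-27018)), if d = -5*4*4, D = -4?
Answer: 1/27152 ≈ 3.6830e-5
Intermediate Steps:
d = -80 (d = -20*4 = -80)
a(X, U) = -16 (a(X, U) = -4 - 4*3 = -4 - 12 = -16)
1/((G(118) - a(d, 7**2)) - 1*(-27018)) = 1/((118 - 1*(-16)) - 1*(-27018)) = 1/((118 + 16) + 27018) = 1/(134 + 27018) = 1/27152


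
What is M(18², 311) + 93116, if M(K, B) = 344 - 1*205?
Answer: 93255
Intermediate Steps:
M(K, B) = 139 (M(K, B) = 344 - 205 = 139)
M(18², 311) + 93116 = 139 + 93116 = 93255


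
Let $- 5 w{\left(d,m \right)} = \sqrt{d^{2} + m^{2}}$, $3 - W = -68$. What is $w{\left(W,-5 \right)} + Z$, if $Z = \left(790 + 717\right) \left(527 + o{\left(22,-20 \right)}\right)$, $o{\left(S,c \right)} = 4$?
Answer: $800217 - \frac{\sqrt{5066}}{5} \approx 8.002 \cdot 10^{5}$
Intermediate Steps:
$W = 71$ ($W = 3 - -68 = 3 + 68 = 71$)
$Z = 800217$ ($Z = \left(790 + 717\right) \left(527 + 4\right) = 1507 \cdot 531 = 800217$)
$w{\left(d,m \right)} = - \frac{\sqrt{d^{2} + m^{2}}}{5}$
$w{\left(W,-5 \right)} + Z = - \frac{\sqrt{71^{2} + \left(-5\right)^{2}}}{5} + 800217 = - \frac{\sqrt{5041 + 25}}{5} + 800217 = - \frac{\sqrt{5066}}{5} + 800217 = 800217 - \frac{\sqrt{5066}}{5}$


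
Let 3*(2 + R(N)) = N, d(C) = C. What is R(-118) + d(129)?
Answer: 263/3 ≈ 87.667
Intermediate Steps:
R(N) = -2 + N/3
R(-118) + d(129) = (-2 + (⅓)*(-118)) + 129 = (-2 - 118/3) + 129 = -124/3 + 129 = 263/3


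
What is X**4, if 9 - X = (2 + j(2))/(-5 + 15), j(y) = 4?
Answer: 3111696/625 ≈ 4978.7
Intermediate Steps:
X = 42/5 (X = 9 - (2 + 4)/(-5 + 15) = 9 - 6/10 = 9 - 1*3/5 = 9 - 3/5 = 42/5 ≈ 8.4000)
X**4 = (42/5)**4 = 3111696/625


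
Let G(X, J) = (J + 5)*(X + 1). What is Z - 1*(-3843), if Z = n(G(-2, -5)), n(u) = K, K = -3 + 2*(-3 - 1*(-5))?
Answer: 3844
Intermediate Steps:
G(X, J) = (1 + X)*(5 + J) (G(X, J) = (5 + J)*(1 + X) = (1 + X)*(5 + J))
K = 1 (K = -3 + 2*(-3 + 5) = -3 + 2*2 = -3 + 4 = 1)
n(u) = 1
Z = 1
Z - 1*(-3843) = 1 - 1*(-3843) = 1 + 3843 = 3844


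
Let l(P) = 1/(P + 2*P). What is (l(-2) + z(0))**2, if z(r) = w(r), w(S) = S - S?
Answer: 1/36 ≈ 0.027778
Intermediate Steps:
w(S) = 0
l(P) = 1/(3*P)
z(r) = 0
(l(-2) + z(0))**2 = ((1/3)/(-2) + 0)**2 = ((1/3)*(-1/2) + 0)**2 = (-1/6 + 0)**2 = (-1/6)**2 = 1/36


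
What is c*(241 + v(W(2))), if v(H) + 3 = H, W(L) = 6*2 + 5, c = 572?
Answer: 145860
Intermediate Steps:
W(L) = 17 (W(L) = 12 + 5 = 17)
v(H) = -3 + H
c*(241 + v(W(2))) = 572*(241 + (-3 + 17)) = 572*(241 + 14) = 572*255 = 145860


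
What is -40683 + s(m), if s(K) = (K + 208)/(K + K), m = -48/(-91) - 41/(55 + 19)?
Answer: -15965007/358 ≈ -44595.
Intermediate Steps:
m = -179/6734 (m = -48*(-1/91) - 41/74 = 48/91 - 41*1/74 = 48/91 - 41/74 = -179/6734 ≈ -0.026582)
s(K) = (208 + K)/(2*K) (s(K) = (208 + K)/((2*K)) = (208 + K)*(1/(2*K)) = (208 + K)/(2*K))
-40683 + s(m) = -40683 + (208 - 179/6734)/(2*(-179/6734)) = -40683 + (½)*(-6734/179)*(1400493/6734) = -40683 - 1400493/358 = -15965007/358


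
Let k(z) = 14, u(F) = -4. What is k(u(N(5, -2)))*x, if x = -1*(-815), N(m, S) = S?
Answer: 11410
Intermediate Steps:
x = 815
k(u(N(5, -2)))*x = 14*815 = 11410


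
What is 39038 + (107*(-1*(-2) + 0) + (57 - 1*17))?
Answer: 39292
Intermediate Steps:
39038 + (107*(-1*(-2) + 0) + (57 - 1*17)) = 39038 + (107*(2 + 0) + (57 - 17)) = 39038 + (107*2 + 40) = 39038 + (214 + 40) = 39038 + 254 = 39292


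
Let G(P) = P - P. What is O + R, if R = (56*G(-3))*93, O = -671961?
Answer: -671961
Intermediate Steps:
G(P) = 0
R = 0 (R = (56*0)*93 = 0*93 = 0)
O + R = -671961 + 0 = -671961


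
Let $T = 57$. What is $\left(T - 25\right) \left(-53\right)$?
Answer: $-1696$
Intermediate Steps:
$\left(T - 25\right) \left(-53\right) = \left(57 - 25\right) \left(-53\right) = 32 \left(-53\right) = -1696$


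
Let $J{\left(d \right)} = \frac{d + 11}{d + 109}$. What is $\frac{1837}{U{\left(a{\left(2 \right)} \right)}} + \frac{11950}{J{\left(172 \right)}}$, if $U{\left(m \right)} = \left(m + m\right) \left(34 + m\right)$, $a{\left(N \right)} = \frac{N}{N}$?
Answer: $\frac{235392671}{12810} \approx 18376.0$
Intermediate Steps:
$a{\left(N \right)} = 1$
$J{\left(d \right)} = \frac{11 + d}{109 + d}$
$U{\left(m \right)} = 2 m \left(34 + m\right)$
$\frac{1837}{U{\left(a{\left(2 \right)} \right)}} + \frac{11950}{J{\left(172 \right)}} = \frac{1837}{2 \cdot 1 \left(34 + 1\right)} + \frac{11950}{\frac{1}{109 + 172} \left(11 + 172\right)} = \frac{1837}{2 \cdot 1 \cdot 35} + \frac{11950}{\frac{1}{281} \cdot 183} = \frac{1837}{70} + \frac{11950}{\frac{1}{281} \cdot 183} = 1837 \cdot \frac{1}{70} + \frac{11950}{\frac{183}{281}} = \frac{1837}{70} + 11950 \cdot \frac{281}{183} = \frac{1837}{70} + \frac{3357950}{183} = \frac{235392671}{12810}$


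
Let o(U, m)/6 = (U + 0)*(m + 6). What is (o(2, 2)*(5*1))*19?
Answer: 9120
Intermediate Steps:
o(U, m) = 6*U*(6 + m) (o(U, m) = 6*((U + 0)*(m + 6)) = 6*(U*(6 + m)) = 6*U*(6 + m))
(o(2, 2)*(5*1))*19 = ((6*2*(6 + 2))*(5*1))*19 = ((6*2*8)*5)*19 = (96*5)*19 = 480*19 = 9120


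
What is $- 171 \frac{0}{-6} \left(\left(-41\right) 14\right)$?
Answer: $0$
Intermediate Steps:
$- 171 \frac{0}{-6} \left(\left(-41\right) 14\right) = - 171 \cdot 0 \left(- \frac{1}{6}\right) \left(-574\right) = \left(-171\right) 0 \left(-574\right) = 0 \left(-574\right) = 0$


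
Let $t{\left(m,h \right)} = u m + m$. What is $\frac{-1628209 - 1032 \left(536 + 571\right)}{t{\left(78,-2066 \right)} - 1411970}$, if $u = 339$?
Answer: $\frac{2770633}{1385450} \approx 1.9998$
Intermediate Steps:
$t{\left(m,h \right)} = 340 m$ ($t{\left(m,h \right)} = 339 m + m = 340 m$)
$\frac{-1628209 - 1032 \left(536 + 571\right)}{t{\left(78,-2066 \right)} - 1411970} = \frac{-1628209 - 1032 \left(536 + 571\right)}{340 \cdot 78 - 1411970} = \frac{-1628209 - 1142424}{26520 - 1411970} = \frac{-1628209 - 1142424}{-1385450} = \left(-2770633\right) \left(- \frac{1}{1385450}\right) = \frac{2770633}{1385450}$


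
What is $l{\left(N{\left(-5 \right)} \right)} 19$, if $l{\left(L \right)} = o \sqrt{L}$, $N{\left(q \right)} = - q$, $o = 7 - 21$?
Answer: $- 266 \sqrt{5} \approx -594.79$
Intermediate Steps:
$o = -14$ ($o = 7 - 21 = -14$)
$l{\left(L \right)} = - 14 \sqrt{L}$
$l{\left(N{\left(-5 \right)} \right)} 19 = - 14 \sqrt{\left(-1\right) \left(-5\right)} 19 = - 14 \sqrt{5} \cdot 19 = - 266 \sqrt{5}$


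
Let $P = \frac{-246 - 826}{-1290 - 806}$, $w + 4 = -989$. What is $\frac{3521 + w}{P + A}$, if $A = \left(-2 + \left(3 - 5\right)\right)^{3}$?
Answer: $- \frac{331168}{8317} \approx -39.818$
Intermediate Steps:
$w = -993$ ($w = -4 - 989 = -993$)
$P = \frac{67}{131}$ ($P = - \frac{1072}{-2096} = \left(-1072\right) \left(- \frac{1}{2096}\right) = \frac{67}{131} \approx 0.51145$)
$A = -64$ ($A = \left(-2 - 2\right)^{3} = \left(-4\right)^{3} = -64$)
$\frac{3521 + w}{P + A} = \frac{3521 - 993}{\frac{67}{131} - 64} = \frac{2528}{- \frac{8317}{131}} = 2528 \left(- \frac{131}{8317}\right) = - \frac{331168}{8317}$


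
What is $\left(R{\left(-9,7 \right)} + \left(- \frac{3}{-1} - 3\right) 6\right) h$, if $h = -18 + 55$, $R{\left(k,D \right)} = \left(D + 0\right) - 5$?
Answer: $74$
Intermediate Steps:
$R{\left(k,D \right)} = -5 + D$ ($R{\left(k,D \right)} = D - 5 = -5 + D$)
$h = 37$
$\left(R{\left(-9,7 \right)} + \left(- \frac{3}{-1} - 3\right) 6\right) h = \left(\left(-5 + 7\right) + \left(- \frac{3}{-1} - 3\right) 6\right) 37 = \left(2 + \left(\left(-3\right) \left(-1\right) - 3\right) 6\right) 37 = \left(2 + \left(3 - 3\right) 6\right) 37 = \left(2 + 0 \cdot 6\right) 37 = \left(2 + 0\right) 37 = 2 \cdot 37 = 74$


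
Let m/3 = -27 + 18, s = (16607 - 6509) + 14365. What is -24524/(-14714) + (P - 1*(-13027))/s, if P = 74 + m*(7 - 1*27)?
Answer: 400322143/179974291 ≈ 2.2243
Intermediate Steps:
s = 24463 (s = 10098 + 14365 = 24463)
m = -27 (m = 3*(-27 + 18) = 3*(-9) = -27)
P = 614 (P = 74 - 27*(7 - 1*27) = 74 - 27*(7 - 27) = 74 - 27*(-20) = 74 + 540 = 614)
-24524/(-14714) + (P - 1*(-13027))/s = -24524/(-14714) + (614 - 1*(-13027))/24463 = -24524*(-1/14714) + (614 + 13027)*(1/24463) = 12262/7357 + 13641*(1/24463) = 12262/7357 + 13641/24463 = 400322143/179974291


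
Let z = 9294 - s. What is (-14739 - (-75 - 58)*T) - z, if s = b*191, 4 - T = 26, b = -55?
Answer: -37464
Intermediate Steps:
T = -22 (T = 4 - 1*26 = 4 - 26 = -22)
s = -10505 (s = -55*191 = -10505)
z = 19799 (z = 9294 - 1*(-10505) = 9294 + 10505 = 19799)
(-14739 - (-75 - 58)*T) - z = (-14739 - (-75 - 58)*(-22)) - 1*19799 = (-14739 - (-133)*(-22)) - 19799 = (-14739 - 1*2926) - 19799 = (-14739 - 2926) - 19799 = -17665 - 19799 = -37464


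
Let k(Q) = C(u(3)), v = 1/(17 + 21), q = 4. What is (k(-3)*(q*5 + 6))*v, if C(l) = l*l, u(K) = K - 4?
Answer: 13/19 ≈ 0.68421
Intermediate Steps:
u(K) = -4 + K
C(l) = l²
v = 1/38 ≈ 0.026316
k(Q) = 1 (k(Q) = (-4 + 3)² = (-1)² = 1)
(k(-3)*(q*5 + 6))*v = (1*(4*5 + 6))*(1/38) = (1*(20 + 6))*(1/38) = (1*26)*(1/38) = 26*(1/38) = 13/19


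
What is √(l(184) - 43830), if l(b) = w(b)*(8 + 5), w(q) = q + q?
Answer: I*√39046 ≈ 197.6*I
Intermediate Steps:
w(q) = 2*q
l(b) = 26*b (l(b) = (2*b)*(8 + 5) = (2*b)*13 = 26*b)
√(l(184) - 43830) = √(26*184 - 43830) = √(4784 - 43830) = √(-39046) = I*√39046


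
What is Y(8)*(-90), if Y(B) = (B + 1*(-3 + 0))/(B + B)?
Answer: -225/8 ≈ -28.125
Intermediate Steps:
Y(B) = (-3 + B)/(2*B) (Y(B) = (B + 1*(-3))/((2*B)) = (B - 3)*(1/(2*B)) = (-3 + B)*(1/(2*B)) = (-3 + B)/(2*B))
Y(8)*(-90) = ((1/2)*(-3 + 8)/8)*(-90) = ((1/2)*(1/8)*5)*(-90) = (5/16)*(-90) = -225/8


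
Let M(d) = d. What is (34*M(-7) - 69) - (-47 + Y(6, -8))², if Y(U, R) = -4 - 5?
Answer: -3443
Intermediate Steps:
Y(U, R) = -9
(34*M(-7) - 69) - (-47 + Y(6, -8))² = (34*(-7) - 69) - (-47 - 9)² = (-238 - 69) - 1*(-56)² = -307 - 1*3136 = -307 - 3136 = -3443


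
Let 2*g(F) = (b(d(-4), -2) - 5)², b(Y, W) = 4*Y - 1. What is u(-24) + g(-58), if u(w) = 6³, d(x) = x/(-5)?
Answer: 5498/25 ≈ 219.92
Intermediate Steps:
d(x) = -x/5 (d(x) = x*(-⅕) = -x/5)
b(Y, W) = -1 + 4*Y
g(F) = 98/25 (g(F) = ((-1 + 4*(-⅕*(-4))) - 5)²/2 = ((-1 + 4*(⅘)) - 5)²/2 = ((-1 + 16/5) - 5)²/2 = (11/5 - 5)²/2 = (-14/5)²/2 = (½)*(196/25) = 98/25)
u(w) = 216
u(-24) + g(-58) = 216 + 98/25 = 5498/25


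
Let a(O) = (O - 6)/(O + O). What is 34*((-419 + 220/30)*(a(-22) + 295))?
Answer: -45517160/11 ≈ -4.1379e+6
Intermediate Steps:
a(O) = (-6 + O)/(2*O) (a(O) = (-6 + O)/((2*O)) = (-6 + O)*(1/(2*O)) = (-6 + O)/(2*O))
34*((-419 + 220/30)*(a(-22) + 295)) = 34*((-419 + 220/30)*((1/2)*(-6 - 22)/(-22) + 295)) = 34*((-419 + 220*(1/30))*((1/2)*(-1/22)*(-28) + 295)) = 34*((-419 + 22/3)*(7/11 + 295)) = 34*(-1235/3*3252/11) = 34*(-1338740/11) = -45517160/11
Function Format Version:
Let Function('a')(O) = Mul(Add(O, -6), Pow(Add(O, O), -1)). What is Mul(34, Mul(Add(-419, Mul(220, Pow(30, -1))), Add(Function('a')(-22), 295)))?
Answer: Rational(-45517160, 11) ≈ -4.1379e+6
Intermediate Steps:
Function('a')(O) = Mul(Rational(1, 2), Pow(O, -1), Add(-6, O)) (Function('a')(O) = Mul(Add(-6, O), Pow(Mul(2, O), -1)) = Mul(Add(-6, O), Mul(Rational(1, 2), Pow(O, -1))) = Mul(Rational(1, 2), Pow(O, -1), Add(-6, O)))
Mul(34, Mul(Add(-419, Mul(220, Pow(30, -1))), Add(Function('a')(-22), 295))) = Mul(34, Mul(Add(-419, Mul(220, Pow(30, -1))), Add(Mul(Rational(1, 2), Pow(-22, -1), Add(-6, -22)), 295))) = Mul(34, Mul(Add(-419, Mul(220, Rational(1, 30))), Add(Mul(Rational(1, 2), Rational(-1, 22), -28), 295))) = Mul(34, Mul(Add(-419, Rational(22, 3)), Add(Rational(7, 11), 295))) = Mul(34, Mul(Rational(-1235, 3), Rational(3252, 11))) = Mul(34, Rational(-1338740, 11)) = Rational(-45517160, 11)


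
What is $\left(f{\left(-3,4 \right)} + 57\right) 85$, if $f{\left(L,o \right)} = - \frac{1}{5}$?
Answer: $4828$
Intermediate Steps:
$f{\left(L,o \right)} = - \frac{1}{5}$ ($f{\left(L,o \right)} = \left(-1\right) \frac{1}{5} = - \frac{1}{5}$)
$\left(f{\left(-3,4 \right)} + 57\right) 85 = \left(- \frac{1}{5} + 57\right) 85 = \frac{284}{5} \cdot 85 = 4828$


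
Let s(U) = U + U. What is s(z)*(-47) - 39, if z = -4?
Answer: 337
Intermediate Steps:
s(U) = 2*U
s(z)*(-47) - 39 = (2*(-4))*(-47) - 39 = -8*(-47) - 39 = 376 - 39 = 337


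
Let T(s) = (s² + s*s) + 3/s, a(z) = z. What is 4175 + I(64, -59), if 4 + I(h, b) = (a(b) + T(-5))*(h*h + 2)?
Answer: -175849/5 ≈ -35170.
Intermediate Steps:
T(s) = 2*s² + 3/s (T(s) = (s² + s²) + 3/s = 2*s² + 3/s)
I(h, b) = -4 + (2 + h²)*(247/5 + b) (I(h, b) = -4 + (b + (3 + 2*(-5)³)/(-5))*(h*h + 2) = -4 + (b - (3 + 2*(-125))/5)*(h² + 2) = -4 + (b - (3 - 250)/5)*(2 + h²) = -4 + (b - ⅕*(-247))*(2 + h²) = -4 + (b + 247/5)*(2 + h²) = -4 + (247/5 + b)*(2 + h²) = -4 + (2 + h²)*(247/5 + b))
4175 + I(64, -59) = 4175 + (474/5 + 2*(-59) + (247/5)*64² - 59*64²) = 4175 + (474/5 - 118 + (247/5)*4096 - 59*4096) = 4175 + (474/5 - 118 + 1011712/5 - 241664) = 4175 - 196724/5 = -175849/5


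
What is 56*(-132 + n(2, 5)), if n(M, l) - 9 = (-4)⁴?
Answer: 7448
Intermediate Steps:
n(M, l) = 265 (n(M, l) = 9 + (-4)⁴ = 9 + 256 = 265)
56*(-132 + n(2, 5)) = 56*(-132 + 265) = 56*133 = 7448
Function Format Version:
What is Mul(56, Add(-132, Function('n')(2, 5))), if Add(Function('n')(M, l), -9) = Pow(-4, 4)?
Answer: 7448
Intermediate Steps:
Function('n')(M, l) = 265 (Function('n')(M, l) = Add(9, Pow(-4, 4)) = Add(9, 256) = 265)
Mul(56, Add(-132, Function('n')(2, 5))) = Mul(56, Add(-132, 265)) = Mul(56, 133) = 7448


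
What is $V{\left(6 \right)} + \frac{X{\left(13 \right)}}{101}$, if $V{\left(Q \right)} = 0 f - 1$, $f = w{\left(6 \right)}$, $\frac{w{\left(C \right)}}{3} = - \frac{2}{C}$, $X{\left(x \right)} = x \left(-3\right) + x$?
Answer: $- \frac{127}{101} \approx -1.2574$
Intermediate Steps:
$X{\left(x \right)} = - 2 x$ ($X{\left(x \right)} = - 3 x + x = - 2 x$)
$w{\left(C \right)} = - \frac{6}{C}$ ($w{\left(C \right)} = 3 \left(- \frac{2}{C}\right) = - \frac{6}{C}$)
$f = -1$ ($f = - \frac{6}{6} = \left(-6\right) \frac{1}{6} = -1$)
$V{\left(Q \right)} = -1$ ($V{\left(Q \right)} = 0 \left(-1\right) - 1 = 0 - 1 = -1$)
$V{\left(6 \right)} + \frac{X{\left(13 \right)}}{101} = -1 + \frac{\left(-2\right) 13}{101} = -1 + \frac{1}{101} \left(-26\right) = -1 - \frac{26}{101} = - \frac{127}{101}$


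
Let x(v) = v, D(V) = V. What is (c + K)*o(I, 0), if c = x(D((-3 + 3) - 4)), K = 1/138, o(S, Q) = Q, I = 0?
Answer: 0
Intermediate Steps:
K = 1/138 ≈ 0.0072464
c = -4 (c = (-3 + 3) - 4 = 0 - 4 = -4)
(c + K)*o(I, 0) = (-4 + 1/138)*0 = -551/138*0 = 0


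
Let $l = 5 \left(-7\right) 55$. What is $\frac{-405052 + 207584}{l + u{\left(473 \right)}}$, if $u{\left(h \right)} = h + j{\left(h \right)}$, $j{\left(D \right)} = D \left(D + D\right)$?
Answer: $- \frac{98734}{223003} \approx -0.44275$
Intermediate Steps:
$j{\left(D \right)} = 2 D^{2}$ ($j{\left(D \right)} = D 2 D = 2 D^{2}$)
$u{\left(h \right)} = h + 2 h^{2}$
$l = -1925$ ($l = \left(-35\right) 55 = -1925$)
$\frac{-405052 + 207584}{l + u{\left(473 \right)}} = \frac{-405052 + 207584}{-1925 + 473 \left(1 + 2 \cdot 473\right)} = - \frac{197468}{-1925 + 473 \left(1 + 946\right)} = - \frac{197468}{-1925 + 473 \cdot 947} = - \frac{197468}{-1925 + 447931} = - \frac{197468}{446006} = \left(-197468\right) \frac{1}{446006} = - \frac{98734}{223003}$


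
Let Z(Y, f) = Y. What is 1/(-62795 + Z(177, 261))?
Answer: -1/62618 ≈ -1.5970e-5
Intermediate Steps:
1/(-62795 + Z(177, 261)) = 1/(-62795 + 177) = 1/(-62618) = -1/62618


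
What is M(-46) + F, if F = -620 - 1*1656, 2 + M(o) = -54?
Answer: -2332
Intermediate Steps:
M(o) = -56 (M(o) = -2 - 54 = -56)
F = -2276 (F = -620 - 1656 = -2276)
M(-46) + F = -56 - 2276 = -2332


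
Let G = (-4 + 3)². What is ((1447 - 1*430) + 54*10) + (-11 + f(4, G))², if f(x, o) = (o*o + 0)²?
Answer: 1657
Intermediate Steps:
G = 1 (G = (-1)² = 1)
f(x, o) = o⁴ (f(x, o) = (o² + 0)² = (o²)² = o⁴)
((1447 - 1*430) + 54*10) + (-11 + f(4, G))² = ((1447 - 1*430) + 54*10) + (-11 + 1⁴)² = ((1447 - 430) + 540) + (-11 + 1)² = (1017 + 540) + (-10)² = 1557 + 100 = 1657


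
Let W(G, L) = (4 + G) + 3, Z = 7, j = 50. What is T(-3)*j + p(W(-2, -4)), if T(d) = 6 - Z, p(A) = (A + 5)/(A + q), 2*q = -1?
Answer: -430/9 ≈ -47.778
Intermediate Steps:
q = -1/2 (q = (1/2)*(-1) = -1/2 ≈ -0.50000)
W(G, L) = 7 + G
p(A) = (5 + A)/(-1/2 + A) (p(A) = (A + 5)/(A - 1/2) = (5 + A)/(-1/2 + A))
T(d) = -1 (T(d) = 6 - 1*7 = 6 - 7 = -1)
T(-3)*j + p(W(-2, -4)) = -1*50 + 2*(5 + (7 - 2))/(-1 + 2*(7 - 2)) = -50 + 2*(5 + 5)/(-1 + 2*5) = -50 + 2*10/(-1 + 10) = -50 + 2*10/9 = -50 + 2*(1/9)*10 = -50 + 20/9 = -430/9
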